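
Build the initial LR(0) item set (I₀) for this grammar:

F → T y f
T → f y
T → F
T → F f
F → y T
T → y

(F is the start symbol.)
First, augment the grammar with F' → F
I₀ = CLOSURE({ [F' → . F] }):
  [F' → . F] has the dot before F: add [F → . T y f], [F → . y T]
  [F → . T y f] has the dot before T: add [T → . f y], [T → . F], [T → . F f], [T → . y]
No further items can be added.

I₀ = { [F → . T y f], [F → . y T], [F' → . F], [T → . F f], [T → . F], [T → . f y], [T → . y] }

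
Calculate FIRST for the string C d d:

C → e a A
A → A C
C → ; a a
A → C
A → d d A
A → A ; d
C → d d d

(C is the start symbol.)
FIRST sets of the non-terminals involved (from the grammar, by fixed-point iteration):
  FIRST(C) = { ';', 'd', 'e' }

To compute FIRST(C d d), process the symbols left to right:
Symbol C is a non-terminal. Add FIRST(C) \ {ε} = { ';', 'd', 'e' }
C is not nullable (ε ∉ FIRST(C)), so stop here.
FIRST(C d d) = { ';', 'd', 'e' }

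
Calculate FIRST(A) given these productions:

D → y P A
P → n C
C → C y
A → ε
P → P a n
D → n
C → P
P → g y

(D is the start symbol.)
From A → ε:
  - ε-production, so ε ∈ FIRST(A)

Collecting: FIRST(A) = { ε }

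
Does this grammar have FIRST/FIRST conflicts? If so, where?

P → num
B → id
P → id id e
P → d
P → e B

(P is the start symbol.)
Productions for P:
  P → num: FIRST = { 'num' }
  P → id id e: FIRST = { 'id' }
  P → d: FIRST = { 'd' }
  P → e B: FIRST = { 'e' }
B has only one production, so no FIRST/FIRST conflict is possible there.

All alternatives of each non-terminal have pairwise disjoint FIRST sets.

Answer: No FIRST/FIRST conflicts.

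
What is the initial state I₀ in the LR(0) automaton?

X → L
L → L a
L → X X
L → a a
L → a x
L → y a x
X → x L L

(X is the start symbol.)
{ [L → . L a], [L → . X X], [L → . a a], [L → . a x], [L → . y a x], [X → . L], [X → . x L L], [X' → . X] }

First, augment the grammar with X' → X
I₀ = CLOSURE({ [X' → . X] }):
  [X' → . X] has the dot before X: add [X → . L], [X → . x L L]
  [X → . L] has the dot before L: add [L → . L a], [L → . X X], [L → . a a], [L → . a x], [L → . y a x]
No further items can be added.

I₀ = { [L → . L a], [L → . X X], [L → . a a], [L → . a x], [L → . y a x], [X → . L], [X → . x L L], [X' → . X] }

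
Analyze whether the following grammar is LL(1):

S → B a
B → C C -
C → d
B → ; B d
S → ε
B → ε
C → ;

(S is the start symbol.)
No. Predict set conflict for B: { ';' }

A grammar is LL(1) if for each non-terminal N with multiple productions, the predict sets of those productions are pairwise disjoint, where PREDICT(N → α) = (FIRST(α) \ {ε}) ∪ (FOLLOW(N) if α ⇒* ε).

Relevant sets:
  FIRST(B) = { ';', 'd', ε }
  FIRST(C) = { ';', 'd' }
  FOLLOW(S) = { $ }
  FOLLOW(B) = { 'a', 'd' }

For S:
  PREDICT(S → B a) = { ';', 'a', 'd' }
  PREDICT(S → ε) = { $ }
For B:
  PREDICT(B → C C '-') = { ';', 'd' }
  PREDICT(B → ';' B d) = { ';' }
  PREDICT(B → ε) = { 'a', 'd' }
For C:
  PREDICT(C → d) = { 'd' }
  PREDICT(C → ';') = { ';' }

Conflict found: Predict set conflict for B: { ';' }
The grammar is NOT LL(1).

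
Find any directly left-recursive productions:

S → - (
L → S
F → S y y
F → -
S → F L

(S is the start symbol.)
No direct left recursion

Direct left recursion occurs when N → N α for some non-terminal N (the right-hand side begins with the left-hand side itself).

S → - (: starts with '-'
L → S: starts with S
F → S y y: starts with S
F → -: starts with '-'
S → F L: starts with F

No direct left recursion found.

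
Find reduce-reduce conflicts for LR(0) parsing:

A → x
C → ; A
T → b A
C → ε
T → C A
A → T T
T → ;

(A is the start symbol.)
Augment with A' → A and build the canonical LR(0) collection (I0 = CLOSURE({[A' → . A]}), then GOTO on every symbol after a dot until no new states appear). It has 11 states:
  I0: { [A → . T T], [A → . x], [A' → . A], [C → . ; A], [C → .], [T → . ;], [T → . C A], [T → . b A] }  — shift, reduce
  I1: { [A → . T T], [A → . x], [C → . ; A], [C → .], [C → ; . A], [T → . ;], [T → . C A], [T → . b A], [T → ; .] }  — shift, 2 reduces
  I2: { [A' → A .] }  — accept
  I3: { [A → . T T], [A → . x], [C → . ; A], [C → .], [T → . ;], [T → . C A], [T → . b A], [T → C . A] }  — shift, reduce
  I4: { [A → T . T], [C → . ; A], [C → .], [T → . ;], [T → . C A], [T → . b A] }  — shift, reduce
  I5: { [A → . T T], [A → . x], [C → . ; A], [C → .], [T → . ;], [T → . C A], [T → . b A], [T → b . A] }  — shift, reduce
  I6: { [A → x .] }  — reduce
  I7: { [T → b A .] }  — reduce
  I8: { [A → T T .] }  — reduce
  I9: { [T → C A .] }  — reduce
  I10: { [C → ; A .] }  — reduce

I1 contains complete items [C → .], [T → ; .] — reduce-reduce conflict.

Answer: Yes — I1: [C → .] vs [T → ; .]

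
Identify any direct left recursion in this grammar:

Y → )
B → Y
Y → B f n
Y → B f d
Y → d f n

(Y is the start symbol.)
No direct left recursion

Y → ): starts with ')'
B → Y: starts with Y
Y → B f n: starts with B
Y → B f d: starts with B
Y → d f n: starts with d

No direct left recursion found.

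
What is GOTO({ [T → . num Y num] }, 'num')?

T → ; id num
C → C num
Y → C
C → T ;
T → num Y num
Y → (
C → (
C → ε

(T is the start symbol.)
{ [C → . (], [C → . C num], [C → . T ;], [C → .], [T → . ; id num], [T → . num Y num], [T → num . Y num], [Y → . (], [Y → . C] }

GOTO(I, 'num') = CLOSURE({ [A → αX.β] : [A → α.Xβ] ∈ I, X = 'num' })

Items with dot before 'num', with the dot advanced:
  [T → . num Y num] → [T → num . Y num]
Closure of the advanced items:
  [T → num . Y num] has the dot before Y: add [Y → . C], [Y → . (]
  [Y → . C] has the dot before C: add [C → . C num], [C → . T ;], [C → . (], [C → .]
  [C → . T ;] has the dot before T: add [T → . ; id num], [T → . num Y num]

GOTO = { [C → . (], [C → . C num], [C → . T ;], [C → .], [T → . ; id num], [T → . num Y num], [T → num . Y num], [Y → . (], [Y → . C] }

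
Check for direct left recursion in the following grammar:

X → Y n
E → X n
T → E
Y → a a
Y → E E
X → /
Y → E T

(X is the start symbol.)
Direct left recursion occurs when N → N α for some non-terminal N (the right-hand side begins with the left-hand side itself).

X → Y n: starts with Y
E → X n: starts with X
T → E: starts with E
Y → a a: starts with a
Y → E E: starts with E
X → /: starts with '/'
Y → E T: starts with E

No direct left recursion found.

Answer: No direct left recursion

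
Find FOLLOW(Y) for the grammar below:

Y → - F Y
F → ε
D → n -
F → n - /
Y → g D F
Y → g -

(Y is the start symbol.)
Y is the start symbol, so $ ∈ FOLLOW(Y).
In Y → - F Y: Y is at the end; this adds FOLLOW(Y) to itself — nothing new

Taking the union: FOLLOW(Y) = { $ }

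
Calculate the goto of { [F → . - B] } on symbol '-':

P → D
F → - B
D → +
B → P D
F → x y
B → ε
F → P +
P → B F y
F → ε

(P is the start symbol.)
GOTO(I, '-') = CLOSURE({ [A → αX.β] : [A → α.Xβ] ∈ I, X = '-' })

Items with dot before '-', with the dot advanced:
  [F → . - B] → [F → - . B]
Closure of the advanced items:
  [F → - . B] has the dot before B: add [B → . P D], [B → .]
  [B → . P D] has the dot before P: add [P → . D], [P → . B F y]
  [P → . D] has the dot before D: add [D → . +]

GOTO = { [B → . P D], [B → .], [D → . +], [F → - . B], [P → . B F y], [P → . D] }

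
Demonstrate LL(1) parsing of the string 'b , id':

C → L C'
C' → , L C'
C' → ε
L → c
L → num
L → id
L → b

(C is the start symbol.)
Stack is shown with the top on the left.

Stack     Input     Action
--------------------------
C $       b , id $  output C → L C'
L C' $    b , id $  output L → b
b C' $    b , id $  match 'b'
C' $      , id $    output C' → , L C'
, L C' $  , id $    match ','
L C' $    id $      output L → id
id C' $   id $      match 'id'
C' $      $         output C' → ε
$         $         accept

The string is accepted.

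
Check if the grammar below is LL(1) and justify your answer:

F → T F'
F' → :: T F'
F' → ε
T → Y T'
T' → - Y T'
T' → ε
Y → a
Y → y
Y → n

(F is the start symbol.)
Yes, the grammar is LL(1).

A grammar is LL(1) if for each non-terminal N with multiple productions, the predict sets of those productions are pairwise disjoint, where PREDICT(N → α) = (FIRST(α) \ {ε}) ∪ (FOLLOW(N) if α ⇒* ε).

Relevant sets:
  FOLLOW(F') = { $ }
  FOLLOW(T') = { $, '::' }

For F':
  PREDICT(F' → :: T F') = { '::' }
  PREDICT(F' → ε) = { $ }
For T':
  PREDICT(T' → '-' Y T') = { '-' }
  PREDICT(T' → ε) = { $, '::' }
For Y:
  PREDICT(Y → a) = { 'a' }
  PREDICT(Y → y) = { 'y' }
  PREDICT(Y → n) = { 'n' }
F, T have a single production, so nothing to check there.

All predict sets are disjoint. The grammar IS LL(1).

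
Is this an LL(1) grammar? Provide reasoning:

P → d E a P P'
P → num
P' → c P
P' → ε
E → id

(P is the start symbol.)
No. Predict set conflict for P': { 'c' }

Relevant sets:
  FOLLOW(P') = { $, 'c' }

For P:
  PREDICT(P → d E a P P') = { 'd' }
  PREDICT(P → num) = { 'num' }
For P':
  PREDICT(P' → c P) = { 'c' }
  PREDICT(P' → ε) = { $, 'c' }
E has a single production, so nothing to check there.

Conflict found: Predict set conflict for P': { 'c' }
The grammar is NOT LL(1).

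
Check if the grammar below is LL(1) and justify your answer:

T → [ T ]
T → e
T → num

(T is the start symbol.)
A grammar is LL(1) if for each non-terminal N with multiple productions, the predict sets of those productions are pairwise disjoint, where PREDICT(N → α) = (FIRST(α) \ {ε}) ∪ (FOLLOW(N) if α ⇒* ε).

For T:
  PREDICT(T → '[' T ']') = { '[' }
  PREDICT(T → e) = { 'e' }
  PREDICT(T → num) = { 'num' }

All predict sets are disjoint. The grammar IS LL(1).

Answer: Yes, the grammar is LL(1).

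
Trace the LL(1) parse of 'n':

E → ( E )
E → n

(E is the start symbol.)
Stack is shown with the top on the left.

Stack  Input  Action
--------------------
E $    n $    output E → n
n $    n $    match 'n'
$      $      accept

The string is accepted.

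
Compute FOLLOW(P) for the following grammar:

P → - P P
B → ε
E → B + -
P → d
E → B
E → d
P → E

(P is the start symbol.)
To compute FOLLOW(P), find every occurrence of P on a right-hand side N → α P β: add FIRST(β) \ {ε}, and if β is empty or nullable also add FOLLOW(N). Iterate to a fixed point.

P is the start symbol, so $ ∈ FOLLOW(P).
In P → - P P: P is followed by P, add FIRST(P) \ {ε} = { '+', '-', 'd' }
  P is nullable, so FOLLOW(P) is also included — that is the set being defined, nothing new
In P → - P P: P is at the end; this adds FOLLOW(P) to itself — nothing new

Taking the union: FOLLOW(P) = { $, '+', '-', 'd' }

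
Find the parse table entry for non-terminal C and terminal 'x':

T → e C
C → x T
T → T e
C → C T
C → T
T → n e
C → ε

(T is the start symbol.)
C → x T, C → C T

To find M[C, 'x'], we find productions for C where 'x' is in the predict set (PREDICT(N → α) = (FIRST(α) \ {ε}) ∪ (FOLLOW(N) if α ⇒* ε)).

Relevant sets:
  FIRST(C) = { 'e', 'n', 'x', ε }
  FIRST(T) = { 'e', 'n' }
  FOLLOW(C) = { $, 'e', 'n' }

C → x T: PREDICT = { 'x' }
  'x' is in predict set, so this production goes in M[C, 'x']
C → C T: PREDICT = { 'e', 'n', 'x' }
  'x' is in predict set, so this production goes in M[C, 'x']
C → T: PREDICT = { 'e', 'n' }
C → ε: PREDICT = { $, 'e', 'n' }

M[C, 'x'] = C → x T, C → C T  (a multiply-defined cell — the grammar is not LL(1))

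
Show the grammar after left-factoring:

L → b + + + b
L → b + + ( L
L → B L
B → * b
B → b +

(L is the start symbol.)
Left-factoring transforms A → αβ₁ | αβ₂ into A → αA' and A' → β₁ | β₂
(α is the longest common prefix among the alternatives). Repeat until
no nonterminal has two alternatives with a common prefix.

Round 1: L has alternatives sharing prefix 'b + +'. Introduce L': L → b + + L'
  Add: L' → + b
  Add: L' → ( L

No remaining common prefixes — done.

Resulting grammar:
L → b + + L'
L' → + b
L' → ( L
L → B L
B → * b
B → b +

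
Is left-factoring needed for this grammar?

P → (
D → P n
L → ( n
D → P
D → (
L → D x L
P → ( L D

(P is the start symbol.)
Yes, P has productions with common prefix '('; D has productions with common prefix 'P'

Left-factoring is needed when two productions for the same non-terminal
share a common prefix on the right-hand side.

Productions for P:
  P → (
  P → ( L D
Productions for D:
  D → P n
  D → P
  D → (
Productions for L:
  L → ( n
  L → D x L

Found common prefix '(' in productions for P
Found common prefix 'P' in productions for D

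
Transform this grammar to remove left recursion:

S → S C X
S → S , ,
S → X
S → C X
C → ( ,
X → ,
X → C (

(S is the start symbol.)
S → X S'
S → C X S'
S' → C X S'
S' → , , S'
S' → ε
C → ( ,
X → ,
X → C (

S is directly left-recursive. The standard transformation for
  A → A α₁ | ... | A α_m | β₁ | ... | β_n
is
  A  → β₁ A' | ... | β_n A'
  A' → α₁ A' | ... | α_m A' | ε

S → X becomes S → X S'
S → C X becomes S → C X S'
S → S C X becomes S' → C X S'
S → S , , becomes S' → , , S'
Add S' → ε

Productions for other non-terminals are unchanged:
  C → ( ,
  X → ,
  X → C (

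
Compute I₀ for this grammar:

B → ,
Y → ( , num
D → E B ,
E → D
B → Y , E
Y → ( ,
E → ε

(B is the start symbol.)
First, augment the grammar with B' → B
I₀ = CLOSURE({ [B' → . B] }):
  [B' → . B] has the dot before B: add [B → . ,], [B → . Y , E]
  [B → . Y , E] has the dot before Y: add [Y → . ( , num], [Y → . ( ,]
No further items can be added.

I₀ = { [B → . ,], [B → . Y , E], [B' → . B], [Y → . ( , num], [Y → . ( ,] }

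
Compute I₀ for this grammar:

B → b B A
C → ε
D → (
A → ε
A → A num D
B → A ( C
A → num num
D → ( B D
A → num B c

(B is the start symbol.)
First, augment the grammar with B' → B
I₀ = CLOSURE({ [B' → . B] }):
  [B' → . B] has the dot before B: add [B → . b B A], [B → . A ( C]
  [B → . A ( C] has the dot before A: add [A → .], [A → . A num D], [A → . num num], [A → . num B c]
No further items can be added.

I₀ = { [A → . A num D], [A → . num B c], [A → . num num], [A → .], [B → . A ( C], [B → . b B A], [B' → . B] }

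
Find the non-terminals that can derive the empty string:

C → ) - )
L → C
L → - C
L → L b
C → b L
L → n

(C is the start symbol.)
There are no ε-productions, so no non-terminal can derive ε.
No non-terminals are nullable.

Answer: None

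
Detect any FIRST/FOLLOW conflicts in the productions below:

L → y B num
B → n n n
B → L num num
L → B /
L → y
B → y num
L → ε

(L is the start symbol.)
Nullable non-terminals: L.
FIRST sets used below: FIRST(B) = { 'n', 'num', 'y' }

L: nullable alternative(s) L → ε; FOLLOW(L) = { $, 'num' }
  L → y B num: FIRST \ {ε} = { 'y' } — disjoint from FOLLOW(L)
  L → B /: FIRST \ {ε} = { 'n', 'num', 'y' } — overlaps FOLLOW(L) on { 'num' }: CONFLICT
  L → y: FIRST \ {ε} = { 'y' } — disjoint from FOLLOW(L)
  L → ε: FIRST \ {ε} = { } — this is the only nullable alternative, skip

B has no nullable alternative, so no FIRST/FOLLOW check is needed there.

So the grammar has 1 FIRST/FOLLOW conflict (marked CONFLICT above).

Answer: Yes. L → B '/' with FOLLOW(L) on { 'num' }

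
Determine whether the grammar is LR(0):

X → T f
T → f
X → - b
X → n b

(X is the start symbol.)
Augment with X' → X and build the canonical LR(0) collection (I0 = CLOSURE({[X' → . X]}), then GOTO on every symbol after a dot until no new states appear). It has 9 states:
  I0: { [T → . f], [X → . - b], [X → . T f], [X → . n b], [X' → . X] }  — shift
  I1: { [X → - . b] }  — shift
  I2: { [X → T . f] }  — shift
  I3: { [X' → X .] }  — accept
  I4: { [T → f .] }  — reduce
  I5: { [X → n . b] }  — shift
  I6: { [X → n b .] }  — reduce
  I7: { [X → T f .] }  — reduce
  I8: { [X → - b .] }  — reduce

Every state is either a pure shift/goto state or contains exactly one complete item and nothing to shift — no conflicts. The grammar is LR(0).

Answer: Yes, the grammar is LR(0)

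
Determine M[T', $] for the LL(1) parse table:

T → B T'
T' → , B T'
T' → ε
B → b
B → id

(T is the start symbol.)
To find M[T', $], we find productions for T' where $ is in the predict set (PREDICT(N → α) = (FIRST(α) \ {ε}) ∪ (FOLLOW(N) if α ⇒* ε)).

Relevant sets:
  FOLLOW(T') = { $ }

T' → , B T': PREDICT = { ',' }
T' → ε: PREDICT = { $ }
  $ is in predict set, so this production goes in M[T', $]

M[T', $] = T' → ε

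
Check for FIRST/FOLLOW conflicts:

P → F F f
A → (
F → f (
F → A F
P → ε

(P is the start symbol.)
A FIRST/FOLLOW conflict occurs when a non-terminal N has a nullable alternative N → β (β ⇒* ε) and another alternative N → α with FIRST(α) ∩ FOLLOW(N) ≠ ∅: on such a lookahead the parser cannot decide between expanding α and letting N vanish via β.

Nullable non-terminals: P.
FIRST sets used below: FIRST(F) = { '(', 'f' }

P: nullable alternative(s) P → ε; FOLLOW(P) = { $ }
  P → F F f: FIRST \ {ε} = { '(', 'f' } — disjoint from FOLLOW(P)
  P → ε: FIRST \ {ε} = { } — this is the only nullable alternative, skip

A, F have no nullable alternative, so no FIRST/FOLLOW check is needed there.

No FIRST/FOLLOW conflicts found.

Answer: No FIRST/FOLLOW conflicts.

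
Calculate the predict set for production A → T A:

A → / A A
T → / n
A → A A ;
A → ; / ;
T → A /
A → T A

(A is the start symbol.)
PREDICT(A → T A) = (FIRST(RHS) \ {ε}) ∪ (FOLLOW(A) if ε ∈ FIRST(RHS), i.e. RHS ⇒* ε)
FIRST(T) = { '/', ';' }
FIRST(T A) = { '/', ';' }
ε ∉ FIRST(T A), so FOLLOW(A) is not added.
PREDICT(A → T A) = { '/', ';' }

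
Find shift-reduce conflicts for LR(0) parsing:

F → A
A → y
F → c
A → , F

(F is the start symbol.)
No shift-reduce conflicts

A shift-reduce conflict occurs when an LR(0) state has both:
  - a complete (reduce) item [A → α .] (dot at the end), and
  - a shift item [B → β . c γ] (dot before a terminal).

Augment with F' → F and build the canonical LR(0) collection (I0 = CLOSURE({[F' → . F]}), then GOTO on every symbol after a dot until no new states appear). It has 7 states:
  I0: { [A → . , F], [A → . y], [F → . A], [F → . c], [F' → . F] }  — shift
  I1: { [A → , . F], [A → . , F], [A → . y], [F → . A], [F → . c] }  — shift
  I2: { [F → A .] }  — reduce
  I3: { [F' → F .] }  — accept
  I4: { [F → c .] }  — reduce
  I5: { [A → y .] }  — reduce
  I6: { [A → , F .] }  — reduce

No state contains both a complete item and a shift item.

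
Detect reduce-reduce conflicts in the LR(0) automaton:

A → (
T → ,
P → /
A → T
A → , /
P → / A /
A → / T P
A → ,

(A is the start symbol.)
Augment with A' → A and build the canonical LR(0) collection (I0 = CLOSURE({[A' → . A]}), then GOTO on every symbol after a dot until no new states appear). It has 13 states:
  I0: { [A → . (], [A → . , /], [A → . ,], [A → . / T P], [A → . T], [A' → . A], [T → . ,] }  — shift
  I1: { [A → ( .] }  — reduce
  I2: { [A → , . /], [A → , .], [T → , .] }  — shift, 2 reduces
  I3: { [A → / . T P], [T → . ,] }  — shift
  I4: { [A' → A .] }  — accept
  I5: { [A → T .] }  — reduce
  I6: { [T → , .] }  — reduce
  I7: { [A → / T . P], [P → . / A /], [P → . /] }  — shift
  I8: { [A → . (], [A → . , /], [A → . ,], [A → . / T P], [A → . T], [P → / . A /], [P → / .], [T → . ,] }  — shift, reduce
  I9: { [A → / T P .] }  — reduce
  I10: { [P → / A . /] }  — shift
  I11: { [P → / A / .] }  — reduce
  I12: { [A → , / .] }  — reduce

I2 contains complete items [A → , .], [T → , .] — reduce-reduce conflict.

Answer: Yes — I2: [A → , .] vs [T → , .]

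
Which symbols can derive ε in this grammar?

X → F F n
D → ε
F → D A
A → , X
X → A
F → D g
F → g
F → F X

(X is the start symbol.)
{ 'D' }

ε-productions: D → ε
So D is immediately nullable.
No further non-terminal can be added: every production for the remaining non-terminals contains a terminal or a non-nullable non-terminal.
Nullable = { 'D' }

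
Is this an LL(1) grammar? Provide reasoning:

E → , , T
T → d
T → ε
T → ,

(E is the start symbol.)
A grammar is LL(1) if for each non-terminal N with multiple productions, the predict sets of those productions are pairwise disjoint, where PREDICT(N → α) = (FIRST(α) \ {ε}) ∪ (FOLLOW(N) if α ⇒* ε).

Relevant sets:
  FOLLOW(T) = { $ }

For T:
  PREDICT(T → d) = { 'd' }
  PREDICT(T → ε) = { $ }
  PREDICT(T → ',') = { ',' }
E has a single production, so nothing to check there.

All predict sets are disjoint. The grammar IS LL(1).

Answer: Yes, the grammar is LL(1).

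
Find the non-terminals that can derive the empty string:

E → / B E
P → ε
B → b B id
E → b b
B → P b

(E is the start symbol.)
{ 'P' }

A non-terminal is nullable if it can derive ε (the empty string): either it has an ε-production, or it has a production whose right-hand side consists entirely of nullable non-terminals.

ε-productions: P → ε
So P is immediately nullable.
No further non-terminal can be added: every production for the remaining non-terminals contains a terminal or a non-nullable non-terminal.
Nullable = { 'P' }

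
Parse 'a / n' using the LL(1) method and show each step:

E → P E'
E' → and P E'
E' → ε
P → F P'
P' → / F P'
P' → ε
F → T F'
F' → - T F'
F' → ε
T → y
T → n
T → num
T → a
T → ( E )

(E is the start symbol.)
LL(1) parsing maintains a stack (initially the start symbol over $) and the input. At each step: if the stack top is a terminal, match it against the current input token; if it is a non-terminal N, replace it with the RHS of M[N, lookahead] (the unique production whose predict set contains the lookahead).

Stack is shown with the top on the left.

Stack         Input    Action
-----------------------------
E $           a / n $  output E → P E'
P E' $        a / n $  output P → F P'
F P' E' $     a / n $  output F → T F'
T F' P' E' $  a / n $  output T → a
a F' P' E' $  a / n $  match 'a'
F' P' E' $    / n $    output F' → ε
P' E' $       / n $    output P' → / F P'
/ F P' E' $   / n $    match '/'
F P' E' $     n $      output F → T F'
T F' P' E' $  n $      output T → n
n F' P' E' $  n $      match 'n'
F' P' E' $    $        output F' → ε
P' E' $       $        output P' → ε
E' $          $        output E' → ε
$             $        accept

The string is accepted.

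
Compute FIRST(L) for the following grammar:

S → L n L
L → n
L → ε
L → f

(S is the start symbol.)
{ 'f', 'n', ε }

To compute FIRST(L), examine every production with L on the left-hand side, reading each right-hand side left to right until a non-nullable symbol is reached.

From L → n:
  - n is a terminal: add 'n' and stop
From L → ε:
  - ε-production, so ε ∈ FIRST(L)
From L → f:
  - f is a terminal: add 'f' and stop

Collecting: FIRST(L) = { 'f', 'n', ε }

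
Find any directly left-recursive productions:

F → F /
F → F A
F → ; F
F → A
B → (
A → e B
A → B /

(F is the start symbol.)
Yes, F is left-recursive

Direct left recursion occurs when N → N α for some non-terminal N (the right-hand side begins with the left-hand side itself).

F → F /: LEFT RECURSIVE (starts with F)
F → F A: LEFT RECURSIVE (starts with F)
F → ; F: starts with ';'
F → A: starts with A
B → (: starts with '('
A → e B: starts with e
A → B /: starts with B

The grammar has direct left recursion on: F.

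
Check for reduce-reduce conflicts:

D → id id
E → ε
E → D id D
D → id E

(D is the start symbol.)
Yes — I5: [D → id id .] vs [E → .]

Augment with D' → D and build the canonical LR(0) collection (I0 = CLOSURE({[D' → . D]}), then GOTO on every symbol after a dot until no new states appear). It has 8 states:
  I0: { [D → . id E], [D → . id id], [D' → . D] }  — shift
  I1: { [D' → D .] }  — accept
  I2: { [D → . id E], [D → . id id], [D → id . E], [D → id . id], [E → . D id D], [E → .] }  — shift, reduce
  I3: { [E → D . id D] }  — shift
  I4: { [D → id E .] }  — reduce
  I5: { [D → . id E], [D → . id id], [D → id . E], [D → id . id], [D → id id .], [E → . D id D], [E → .] }  — shift, 2 reduces
  I6: { [D → . id E], [D → . id id], [E → D id . D] }  — shift
  I7: { [E → D id D .] }  — reduce

I5 contains complete items [D → id id .], [E → .] — reduce-reduce conflict.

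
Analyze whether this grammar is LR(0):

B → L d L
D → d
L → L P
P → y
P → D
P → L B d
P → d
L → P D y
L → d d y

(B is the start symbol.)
No. Shift-reduce conflict between [D → d .] and [L → d . d y]

A grammar is LR(0) if no state in the canonical LR(0) collection has:
  - both a shift item (dot before a terminal) and a complete item (shift-reduce conflict), or
  - two or more complete items (reduce-reduce conflict; the accept item [B' → B .] counts as a complete item here).

Augment with B' → B and build the canonical LR(0) collection (I0 = CLOSURE({[B' → . B]}), then GOTO on every symbol after a dot until no new states appear). It has 18 states:
  I0: { [B → . L d L], [B' → . B], [D → . d], [L → . L P], [L → . P D y], [L → . d d y], [P → . D], [P → . L B d], [P → . d], [P → . y] }  — shift
  I1: { [B' → B .] }  — accept
  I2: { [P → D .] }  — reduce
  I3: { [B → . L d L], [B → L . d L], [D → . d], [L → . L P], [L → . P D y], [L → . d d y], [L → L . P], [P → . D], [P → . L B d], [P → . d], [P → . y], [P → L . B d] }  — shift
  I4: { [D → . d], [L → P . D y] }  — shift
  I5: { [D → d .], [L → d . d y], [P → d .] }  — shift, 2 reduces
  I6: { [P → y .] }  — reduce
  I7: { [L → d d . y] }  — shift
  I8: { [L → d d y .] }  — reduce
  I9: { [L → P D . y] }  — shift
  I10: { [D → d .] }  — reduce
  I11: { [L → P D y .] }  — reduce
  I12: { [P → L B . d] }  — shift
  I13: { [D → . d], [L → L P .], [L → P . D y] }  — shift, reduce
  I14: { [B → L d . L], [D → . d], [D → d .], [L → . L P], [L → . P D y], [L → . d d y], [L → d . d y], [P → . D], [P → . L B d], [P → . d], [P → . y], [P → d .] }  — shift, 2 reduces
  I15: { [B → . L d L], [B → L d L .], [D → . d], [L → . L P], [L → . P D y], [L → . d d y], [L → L . P], [P → . D], [P → . L B d], [P → . d], [P → . y], [P → L . B d] }  — shift, reduce
  I16: { [D → d .], [L → d . d y], [L → d d . y], [P → d .] }  — shift, 2 reduces
  I17: { [P → L B d .] }  — reduce

Conflict in state I5:
  Shift-reduce conflict between [D → d .] and [L → d . d y]
So the grammar is NOT LR(0).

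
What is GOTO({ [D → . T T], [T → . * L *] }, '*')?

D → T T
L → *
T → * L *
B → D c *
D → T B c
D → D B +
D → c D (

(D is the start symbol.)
GOTO(I, '*') = CLOSURE({ [A → αX.β] : [A → α.Xβ] ∈ I, X = '*' })

Items with dot before '*', with the dot advanced:
  [T → . * L *] → [T → * . L *]
Closure of the advanced items:
  [T → * . L *] has the dot before L: add [L → . *]

GOTO = { [L → . *], [T → * . L *] }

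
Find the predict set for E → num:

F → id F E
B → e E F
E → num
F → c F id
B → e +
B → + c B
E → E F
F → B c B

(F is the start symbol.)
PREDICT(E → num) = (FIRST(RHS) \ {ε}) ∪ (FOLLOW(E) if ε ∈ FIRST(RHS), i.e. RHS ⇒* ε)
FIRST(num) = { 'num' }
ε ∉ FIRST(num), so FOLLOW(E) is not added.
PREDICT(E → num) = { 'num' }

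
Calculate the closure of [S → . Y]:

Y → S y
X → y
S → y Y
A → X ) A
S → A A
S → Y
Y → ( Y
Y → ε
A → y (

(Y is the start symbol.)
{ [A → . X ) A], [A → . y (], [S → . A A], [S → . Y], [S → . y Y], [X → . y], [Y → . ( Y], [Y → . S y], [Y → .] }

To compute CLOSURE, for each item [A → α.Bβ] where B is a non-terminal, add [B → .γ] for all productions B → γ; repeat for the newly added items until nothing changes.

Start with: [S → . Y]
  [S → . Y] has the dot before Y: add [Y → . S y], [Y → . ( Y], [Y → .]
  [Y → . S y] has the dot before S: add [S → . y Y], [S → . A A]
  [S → . A A] has the dot before A: add [A → . X ) A], [A → . y (]
  [A → . X ) A] has the dot before X: add [X → . y]
No further items can be added.

CLOSURE = { [A → . X ) A], [A → . y (], [S → . A A], [S → . Y], [S → . y Y], [X → . y], [Y → . ( Y], [Y → . S y], [Y → .] }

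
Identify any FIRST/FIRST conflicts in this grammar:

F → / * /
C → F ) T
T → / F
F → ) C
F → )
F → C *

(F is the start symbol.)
Yes. F → '/' '*' '/' / F → C '*' on { '/' }; F → ')' C / F → ')' on { ')' }; F → ')' C / F → C '*' on { ')' }; F → ')' / F → C '*' on { ')' }

A FIRST/FIRST conflict occurs when two productions N → α and N → β for the same non-terminal have FIRST(α) ∩ FIRST(β) ≠ ∅ (with ε ∈ FIRST of a nullable right-hand side, so two nullable alternatives also conflict).

FIRST sets of the non-terminals at (or reachable through a nullable prefix from) the front of some alternative:
  FIRST(C) = { ')', '/' }

Productions for F:
  F → / * /: FIRST = { '/' }
  F → ) C: FIRST = { ')' }
  F → ): FIRST = { ')' }
  F → C *: FIRST = { ')', '/' }
C, T have only one production, so no FIRST/FIRST conflict is possible there.

Conflict for F: F → / * / and F → C *
  Overlap: { '/' }
Conflict for F: F → ) C and F → )
  Overlap: { ')' }
Conflict for F: F → ) C and F → C *
  Overlap: { ')' }
Conflict for F: F → ) and F → C *
  Overlap: { ')' }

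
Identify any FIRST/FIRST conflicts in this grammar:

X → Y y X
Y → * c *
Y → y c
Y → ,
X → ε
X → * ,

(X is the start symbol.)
FIRST sets of the non-terminals at (or reachable through a nullable prefix from) the front of some alternative:
  FIRST(Y) = { '*', ',', 'y' }

Productions for X:
  X → Y y X: FIRST = { '*', ',', 'y' }
  X → ε: FIRST = { ε }
  X → * ,: FIRST = { '*' }
Productions for Y:
  Y → * c *: FIRST = { '*' }
  Y → y c: FIRST = { 'y' }
  Y → ,: FIRST = { ',' }

Conflict for X: X → Y y X and X → * ,
  Overlap: { '*' }

Answer: Yes. X → Y y X / X → '*' ',' on { '*' }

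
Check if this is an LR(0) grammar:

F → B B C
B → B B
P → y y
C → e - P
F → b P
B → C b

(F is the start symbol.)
No. Shift-reduce conflict between [B → B B .] and [C → . e - P]

A grammar is LR(0) if no state in the canonical LR(0) collection has:
  - both a shift item (dot before a terminal) and a complete item (shift-reduce conflict), or
  - two or more complete items (reduce-reduce conflict; the accept item [F' → F .] counts as a complete item here).

Augment with F' → F and build the canonical LR(0) collection (I0 = CLOSURE({[F' → . F]}), then GOTO on every symbol after a dot until no new states appear). It has 15 states:
  I0: { [B → . B B], [B → . C b], [C → . e - P], [F → . B B C], [F → . b P], [F' → . F] }  — shift
  I1: { [B → . B B], [B → . C b], [B → B . B], [C → . e - P], [F → B . B C] }  — shift
  I2: { [B → C . b] }  — shift
  I3: { [F' → F .] }  — accept
  I4: { [F → b . P], [P → . y y] }  — shift
  I5: { [C → e . - P] }  — shift
  I6: { [C → e - . P], [P → . y y] }  — shift
  I7: { [C → e - P .] }  — reduce
  I8: { [P → y . y] }  — shift
  I9: { [P → y y .] }  — reduce
  I10: { [F → b P .] }  — reduce
  I11: { [B → C b .] }  — reduce
  I12: { [B → . B B], [B → . C b], [B → B . B], [B → B B .], [C → . e - P], [F → B B . C] }  — shift, reduce
  I13: { [B → . B B], [B → . C b], [B → B . B], [B → B B .], [C → . e - P] }  — shift, reduce
  I14: { [B → C . b], [F → B B C .] }  — shift, reduce

Conflict in state I12:
  Shift-reduce conflict between [B → B B .] and [C → . e - P]
So the grammar is NOT LR(0).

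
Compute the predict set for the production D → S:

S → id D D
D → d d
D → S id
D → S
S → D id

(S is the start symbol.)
PREDICT(D → S) = (FIRST(RHS) \ {ε}) ∪ (FOLLOW(D) if ε ∈ FIRST(RHS), i.e. RHS ⇒* ε)
FIRST(S) = { 'd', 'id' }
FIRST(S) = { 'd', 'id' }
ε ∉ FIRST(S), so FOLLOW(D) is not added.
PREDICT(D → S) = { 'd', 'id' }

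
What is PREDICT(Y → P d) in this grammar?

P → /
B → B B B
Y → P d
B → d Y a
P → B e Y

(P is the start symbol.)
{ '/', 'd' }

PREDICT(Y → P d) = (FIRST(RHS) \ {ε}) ∪ (FOLLOW(Y) if ε ∈ FIRST(RHS), i.e. RHS ⇒* ε)
FIRST(P) = { '/', 'd' }
FIRST(P d) = { '/', 'd' }
ε ∉ FIRST(P d), so FOLLOW(Y) is not added.
PREDICT(Y → P d) = { '/', 'd' }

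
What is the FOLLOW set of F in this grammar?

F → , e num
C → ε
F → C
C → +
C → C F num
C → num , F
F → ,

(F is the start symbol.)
F is the start symbol, so $ ∈ FOLLOW(F).
In C → C F num: F is followed by num, add FIRST(num) \ {ε} = { 'num' }
In C → num , F: F is at the end, add FOLLOW(C)

The FOLLOW sets referred to above (computed the same way, to a fixed point):
  FOLLOW(C) = { $, '+', ',', 'num' }

Taking the union: FOLLOW(F) = { $, '+', ',', 'num' }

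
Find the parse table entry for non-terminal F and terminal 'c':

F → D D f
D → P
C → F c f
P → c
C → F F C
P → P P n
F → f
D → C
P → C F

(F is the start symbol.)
F → D D f

To find M[F, 'c'], we find productions for F where 'c' is in the predict set (PREDICT(N → α) = (FIRST(α) \ {ε}) ∪ (FOLLOW(N) if α ⇒* ε)).

Relevant sets:
  FIRST(D) = { 'c', 'f' }

F → D D f: PREDICT = { 'c', 'f' }
  'c' is in predict set, so this production goes in M[F, 'c']
F → f: PREDICT = { 'f' }

M[F, 'c'] = F → D D f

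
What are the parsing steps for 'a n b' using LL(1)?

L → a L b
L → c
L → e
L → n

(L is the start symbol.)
Stack is shown with the top on the left.

Stack    Input    Action
------------------------
L $      a n b $  output L → a L b
a L b $  a n b $  match 'a'
L b $    n b $    output L → n
n b $    n b $    match 'n'
b $      b $      match 'b'
$        $        accept

The string is accepted.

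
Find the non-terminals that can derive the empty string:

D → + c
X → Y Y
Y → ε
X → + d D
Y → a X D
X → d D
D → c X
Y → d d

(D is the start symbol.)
ε-productions: Y → ε
So Y is immediately nullable.
X → Y Y: every symbol on the right is nullable, so X is nullable too.
No further non-terminal can be added: every production for the remaining non-terminals contains a terminal or a non-nullable non-terminal.
Nullable = { 'X', 'Y' }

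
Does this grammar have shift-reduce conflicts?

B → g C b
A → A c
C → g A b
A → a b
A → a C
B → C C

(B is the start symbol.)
A shift-reduce conflict occurs when an LR(0) state has both:
  - a complete (reduce) item [A → α .] (dot at the end), and
  - a shift item [B → β . c γ] (dot before a terminal).

Augment with B' → B and build the canonical LR(0) collection (I0 = CLOSURE({[B' → . B]}), then GOTO on every symbol after a dot until no new states appear). It has 14 states:
  I0: { [B → . C C], [B → . g C b], [B' → . B], [C → . g A b] }  — shift
  I1: { [B' → B .] }  — accept
  I2: { [B → C . C], [C → . g A b] }  — shift
  I3: { [A → . A c], [A → . a C], [A → . a b], [B → g . C b], [C → . g A b], [C → g . A b] }  — shift
  I4: { [A → A . c], [C → g A . b] }  — shift
  I5: { [B → g C . b] }  — shift
  I6: { [A → a . C], [A → a . b], [C → . g A b] }  — shift
  I7: { [A → . A c], [A → . a C], [A → . a b], [C → g . A b] }  — shift
  I8: { [A → a C .] }  — reduce
  I9: { [A → a b .] }  — reduce
  I10: { [B → g C b .] }  — reduce
  I11: { [C → g A b .] }  — reduce
  I12: { [A → A c .] }  — reduce
  I13: { [B → C C .] }  — reduce

No state contains both a complete item and a shift item.

Answer: No shift-reduce conflicts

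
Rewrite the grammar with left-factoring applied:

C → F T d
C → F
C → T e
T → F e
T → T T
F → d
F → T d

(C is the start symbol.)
C → F C'
C' → T d
C' → ε
C → T e
T → F e
T → T T
F → d
F → T d

Left-factoring transforms A → αβ₁ | αβ₂ into A → αA' and A' → β₁ | β₂
(α is the longest common prefix among the alternatives). Repeat until
no nonterminal has two alternatives with a common prefix.

Round 1: C has alternatives sharing prefix 'F'. Introduce C': C → F C'
  Add: C' → T d
  Add: C' → ε

No remaining common prefixes — done.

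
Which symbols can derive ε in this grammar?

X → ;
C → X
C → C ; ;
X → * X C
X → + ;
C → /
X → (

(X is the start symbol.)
A non-terminal is nullable if it can derive ε (the empty string): either it has an ε-production, or it has a production whose right-hand side consists entirely of nullable non-terminals.

There are no ε-productions, so no non-terminal can derive ε.
No non-terminals are nullable.

Answer: None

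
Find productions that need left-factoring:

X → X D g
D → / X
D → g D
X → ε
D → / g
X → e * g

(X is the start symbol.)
Left-factoring is needed when two productions for the same non-terminal
share a common prefix on the right-hand side.

Productions for X:
  X → X D g
  X → ε
  X → e * g
Productions for D:
  D → / X
  D → g D
  D → / g

Found common prefix '/' in productions for D

Answer: Yes, D has productions with common prefix '/'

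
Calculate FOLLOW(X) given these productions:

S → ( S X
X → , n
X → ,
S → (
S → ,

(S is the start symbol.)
{ $, ',' }

To compute FOLLOW(X), find every occurrence of X on a right-hand side N → α X β: add FIRST(β) \ {ε}, and if β is empty or nullable also add FOLLOW(N). Iterate to a fixed point.

In S → ( S X: X is at the end, add FOLLOW(S)

The FOLLOW sets referred to above (computed the same way, to a fixed point):
  FOLLOW(S) = { $, ',' }

Taking the union: FOLLOW(X) = { $, ',' }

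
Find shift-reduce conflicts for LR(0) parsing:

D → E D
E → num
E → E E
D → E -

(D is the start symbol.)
Yes — I6: [E → E E .] vs [D → E . -]

A shift-reduce conflict occurs when an LR(0) state has both:
  - a complete (reduce) item [A → α .] (dot at the end), and
  - a shift item [B → β . c γ] (dot before a terminal).

Augment with D' → D and build the canonical LR(0) collection (I0 = CLOSURE({[D' → . D]}), then GOTO on every symbol after a dot until no new states appear). It has 7 states:
  I0: { [D → . E -], [D → . E D], [D' → . D], [E → . E E], [E → . num] }  — shift
  I1: { [D' → D .] }  — accept
  I2: { [D → . E -], [D → . E D], [D → E . -], [D → E . D], [E → . E E], [E → . num], [E → E . E] }  — shift
  I3: { [E → num .] }  — reduce
  I4: { [D → E - .] }  — reduce
  I5: { [D → E D .] }  — reduce
  I6: { [D → . E -], [D → . E D], [D → E . -], [D → E . D], [E → . E E], [E → . num], [E → E . E], [E → E E .] }  — shift, reduce

I6 contains reduce item [E → E E .] and shift items [D → E . -], [E → . num] — shift-reduce conflict.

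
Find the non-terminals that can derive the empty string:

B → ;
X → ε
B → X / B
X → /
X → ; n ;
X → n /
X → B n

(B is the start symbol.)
{ 'X' }

A non-terminal is nullable if it can derive ε (the empty string): either it has an ε-production, or it has a production whose right-hand side consists entirely of nullable non-terminals.

ε-productions: X → ε
So X is immediately nullable.
No further non-terminal can be added: every production for the remaining non-terminals contains a terminal or a non-nullable non-terminal.
Nullable = { 'X' }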